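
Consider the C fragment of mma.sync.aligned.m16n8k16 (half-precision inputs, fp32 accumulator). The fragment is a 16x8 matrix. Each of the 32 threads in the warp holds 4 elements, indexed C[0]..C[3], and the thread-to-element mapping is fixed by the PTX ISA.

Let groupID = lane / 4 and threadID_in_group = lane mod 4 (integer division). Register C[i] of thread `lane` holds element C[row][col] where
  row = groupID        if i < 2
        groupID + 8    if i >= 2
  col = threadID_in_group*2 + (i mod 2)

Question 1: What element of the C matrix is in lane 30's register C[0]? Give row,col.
7,4

lane 30: grp=7 (30/4), tig=2 (30%4)
i=0: r=7+0=7, c=2*2+0=4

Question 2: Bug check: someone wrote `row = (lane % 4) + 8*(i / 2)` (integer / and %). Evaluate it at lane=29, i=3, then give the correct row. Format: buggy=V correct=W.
buggy=9 correct=15

`(lane % 4) + 8*(i / 2)`[29,3]->9
L=29->g=29>>2=7, t=29&3=1
[3]->row 7+8=15  col 1·2+1=3
row: 9 vs 15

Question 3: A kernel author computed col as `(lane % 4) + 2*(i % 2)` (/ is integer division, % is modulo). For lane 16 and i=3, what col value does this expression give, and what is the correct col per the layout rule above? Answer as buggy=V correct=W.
`(lane % 4) + 2*(i % 2)`[16,3]->2
16: gid=4,tid=0
[3] (4+8,0*2+1) = (12,1)
col: 2 vs 1

buggy=2 correct=1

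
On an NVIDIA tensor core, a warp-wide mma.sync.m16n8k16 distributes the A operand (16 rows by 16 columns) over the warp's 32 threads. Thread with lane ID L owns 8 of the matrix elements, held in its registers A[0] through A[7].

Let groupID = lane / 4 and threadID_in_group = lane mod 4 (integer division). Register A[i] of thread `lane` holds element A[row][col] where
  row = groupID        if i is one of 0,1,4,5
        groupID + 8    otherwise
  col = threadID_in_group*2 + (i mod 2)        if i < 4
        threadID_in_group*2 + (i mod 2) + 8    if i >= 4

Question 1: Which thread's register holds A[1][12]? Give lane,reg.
6,4

r:1=>grp=1,rB=0  c:12=>cB=1,tig=2,lo=0
L=1*4+2=6  i=1*4+0*2+0=4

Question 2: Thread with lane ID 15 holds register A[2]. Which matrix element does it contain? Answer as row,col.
11,6

lane 15: G=3 (15/4), T=3 (15%4)
i=2: r=3+8=11, c=3*2+0+0=6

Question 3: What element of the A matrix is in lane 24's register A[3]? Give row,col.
lane 24->24/4=6, 24 mod 4=0
i=3  r:6+8->14  c:2·0+1+0->1

14,1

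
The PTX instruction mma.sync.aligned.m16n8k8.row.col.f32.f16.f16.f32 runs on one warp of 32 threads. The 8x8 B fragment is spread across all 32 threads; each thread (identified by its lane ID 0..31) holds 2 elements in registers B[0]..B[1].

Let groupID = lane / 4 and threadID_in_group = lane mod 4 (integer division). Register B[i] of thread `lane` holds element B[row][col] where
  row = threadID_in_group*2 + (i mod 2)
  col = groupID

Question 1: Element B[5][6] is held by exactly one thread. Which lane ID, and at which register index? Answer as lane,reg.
26,1

c=6⇒gr=6  r=5⇒th=2,odd=1
L=6*4+2=26  i=1=1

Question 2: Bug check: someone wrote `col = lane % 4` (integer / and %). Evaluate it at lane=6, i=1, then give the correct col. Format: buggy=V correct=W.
`lane % 4`[6,1]→2
lane 6→6/4=1, 6 mod 4=2
i=1  r:2·2+1→5  c:1
col: 2 vs 1

buggy=2 correct=1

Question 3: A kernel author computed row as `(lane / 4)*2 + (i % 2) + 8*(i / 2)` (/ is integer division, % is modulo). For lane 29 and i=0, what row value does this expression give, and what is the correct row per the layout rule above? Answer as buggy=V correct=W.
buggy=14 correct=2

`(lane / 4)*2 + (i % 2) + 8*(i / 2)`[29,0]=>14
L=29=>grp=29>>2=7, tig=29&3=1
[0]=>row 1·2+0=2  col grp=7
row: 14 vs 2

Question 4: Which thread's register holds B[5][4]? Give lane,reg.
18,1

c: 4->gid=4  r: 5->tid=2,i&1=1
L=4*4+2=18  i=1=1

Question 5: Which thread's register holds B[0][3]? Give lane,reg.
c: 3->gid=3  r: 0->tid=0,i&1=0
L=3*4+0=12  i=0=0

12,0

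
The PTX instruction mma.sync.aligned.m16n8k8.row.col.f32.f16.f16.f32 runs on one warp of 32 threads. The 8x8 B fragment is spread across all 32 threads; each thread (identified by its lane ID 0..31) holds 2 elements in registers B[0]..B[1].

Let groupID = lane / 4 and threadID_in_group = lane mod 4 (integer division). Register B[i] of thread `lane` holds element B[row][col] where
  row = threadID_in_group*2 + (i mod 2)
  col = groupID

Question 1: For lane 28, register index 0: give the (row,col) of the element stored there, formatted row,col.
lane 28⇒28/4=7, 28 mod 4=0
i=0  r:2·0+0⇒0  c:7

0,7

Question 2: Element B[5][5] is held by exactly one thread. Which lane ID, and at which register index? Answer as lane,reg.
c=5→G=5  r=5→T=2,p=1
L=5*4+2=22  i=1=1

22,1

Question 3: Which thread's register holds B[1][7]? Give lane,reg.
c:7=>grp=7  r:1=>tig=0,lo=1
L=7*4+0=28  i=1=1

28,1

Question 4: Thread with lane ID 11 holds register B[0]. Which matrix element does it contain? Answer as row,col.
6,2

lane 11: gr=2 (11/4), th=3 (11%4)
i=0: r=3*2+0=6, c=gr=2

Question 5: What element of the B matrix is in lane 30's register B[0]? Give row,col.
lane 30=>30/4=7, 30 mod 4=2
i=0  r:2·2+0=>4  c:7

4,7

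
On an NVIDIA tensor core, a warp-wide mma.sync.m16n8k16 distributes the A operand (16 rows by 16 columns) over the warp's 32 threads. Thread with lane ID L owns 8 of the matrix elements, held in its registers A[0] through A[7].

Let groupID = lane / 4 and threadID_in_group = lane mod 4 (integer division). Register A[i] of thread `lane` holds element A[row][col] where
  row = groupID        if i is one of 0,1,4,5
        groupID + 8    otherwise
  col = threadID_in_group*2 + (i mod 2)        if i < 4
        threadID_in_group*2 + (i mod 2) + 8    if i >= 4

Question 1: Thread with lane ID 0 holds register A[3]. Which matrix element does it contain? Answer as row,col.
8,1

L=0=>grp=0>>2=0, tig=0&3=0
[3]=>row 0+8=8  col 0·2+1+0=1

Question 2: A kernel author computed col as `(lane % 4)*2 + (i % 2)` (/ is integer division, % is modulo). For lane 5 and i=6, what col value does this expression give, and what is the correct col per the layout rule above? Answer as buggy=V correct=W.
`(lane % 4)*2 + (i % 2)`[5,6]⇒2
L=5⇒gr=5>>2=1, th=5&3=1
[6]⇒row 1+8=9  col 1·2+0+8=10
col: 2 vs 10

buggy=2 correct=10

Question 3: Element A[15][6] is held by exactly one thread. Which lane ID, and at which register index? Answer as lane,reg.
r=15->g=7,rb=1  c=6->cb=0,t=3,b0=0
L=7*4+3=31  i=0*4+1*2+0=2

31,2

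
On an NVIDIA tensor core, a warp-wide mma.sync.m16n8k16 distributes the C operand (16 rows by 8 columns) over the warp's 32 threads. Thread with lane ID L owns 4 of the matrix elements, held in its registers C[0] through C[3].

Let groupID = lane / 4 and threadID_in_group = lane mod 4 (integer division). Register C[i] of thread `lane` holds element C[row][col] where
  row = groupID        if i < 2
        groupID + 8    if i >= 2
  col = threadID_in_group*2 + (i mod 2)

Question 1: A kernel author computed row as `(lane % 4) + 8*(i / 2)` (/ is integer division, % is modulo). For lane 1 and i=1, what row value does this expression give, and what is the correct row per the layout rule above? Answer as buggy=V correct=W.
buggy=1 correct=0

`(lane % 4) + 8*(i / 2)`[1,1]→1
1: G=0,T=1
[1] (0+0,1*2+1) = (0,3)
row: 1 vs 0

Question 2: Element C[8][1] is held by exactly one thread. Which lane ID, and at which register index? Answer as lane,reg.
r=8⇒gr=0,Rb=1  c=1⇒th=0,odd=1
L=0*4+0=0  i=1*2+1=3

0,3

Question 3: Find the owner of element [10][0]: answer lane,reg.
8,2

r: 10->gid=2,r8=1  c: 0->tid=0,i&1=0
L=2*4+0=8  i=1*2+0=2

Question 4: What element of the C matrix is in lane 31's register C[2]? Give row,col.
15,6

lane 31→31/4=7, 31 mod 4=3
i=2  r:7+8→15  c:2·3+0→6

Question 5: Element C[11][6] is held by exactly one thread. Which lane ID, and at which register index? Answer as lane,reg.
15,2

r: 11->gid=3,r8=1  c: 6->tid=3,i&1=0
L=3*4+3=15  i=1*2+0=2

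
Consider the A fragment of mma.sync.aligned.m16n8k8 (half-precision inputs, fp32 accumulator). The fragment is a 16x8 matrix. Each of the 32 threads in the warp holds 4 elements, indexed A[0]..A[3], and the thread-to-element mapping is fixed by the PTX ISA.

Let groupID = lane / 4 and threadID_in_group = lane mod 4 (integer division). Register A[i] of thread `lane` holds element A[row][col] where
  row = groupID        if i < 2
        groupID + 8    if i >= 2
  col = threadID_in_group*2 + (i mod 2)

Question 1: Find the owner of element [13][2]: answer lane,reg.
r:13=>grp=5,rB=1  c:2=>tig=1,lo=0
L=5*4+1=21  i=1*2+0=2

21,2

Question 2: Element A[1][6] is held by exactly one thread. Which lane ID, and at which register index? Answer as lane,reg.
r: 1->gid=1,r8=0  c: 6->tid=3,i&1=0
L=1*4+3=7  i=0*2+0=0

7,0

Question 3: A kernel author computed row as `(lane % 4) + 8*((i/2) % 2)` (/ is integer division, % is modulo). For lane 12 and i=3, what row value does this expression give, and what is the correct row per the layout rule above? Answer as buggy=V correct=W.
buggy=8 correct=11

`(lane % 4) + 8*((i/2) % 2)`[12,3]->8
12: gid=3,tid=0
[3] (3+8,0*2+1) = (11,1)
row: 8 vs 11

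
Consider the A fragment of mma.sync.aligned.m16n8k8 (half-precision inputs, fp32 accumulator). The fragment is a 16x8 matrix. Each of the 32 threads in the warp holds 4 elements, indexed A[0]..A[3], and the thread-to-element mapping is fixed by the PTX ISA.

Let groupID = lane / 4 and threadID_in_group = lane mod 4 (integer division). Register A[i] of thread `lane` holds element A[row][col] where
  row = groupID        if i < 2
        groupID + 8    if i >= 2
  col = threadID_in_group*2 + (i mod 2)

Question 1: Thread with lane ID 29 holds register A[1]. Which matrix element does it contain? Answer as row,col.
7,3

29: gid=7,tid=1
[1] (7+0,1*2+1) = (7,3)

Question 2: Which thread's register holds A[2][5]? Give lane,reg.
10,1

r=2→G=2,rhi=0  c=5→T=2,p=1
L=2*4+2=10  i=0*2+1=1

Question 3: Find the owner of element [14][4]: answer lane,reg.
r: 14->gid=6,r8=1  c: 4->tid=2,i&1=0
L=6*4+2=26  i=1*2+0=2

26,2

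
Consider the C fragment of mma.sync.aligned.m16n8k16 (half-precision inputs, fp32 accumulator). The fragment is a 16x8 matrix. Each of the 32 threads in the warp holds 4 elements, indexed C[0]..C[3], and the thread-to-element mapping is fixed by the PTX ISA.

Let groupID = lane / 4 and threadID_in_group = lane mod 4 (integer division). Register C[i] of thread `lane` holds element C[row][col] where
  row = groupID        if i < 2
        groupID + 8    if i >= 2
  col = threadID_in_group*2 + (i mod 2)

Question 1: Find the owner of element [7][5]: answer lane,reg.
30,1

r:7=>grp=7,rB=0  c:5=>tig=2,lo=1
L=7*4+2=30  i=0*2+1=1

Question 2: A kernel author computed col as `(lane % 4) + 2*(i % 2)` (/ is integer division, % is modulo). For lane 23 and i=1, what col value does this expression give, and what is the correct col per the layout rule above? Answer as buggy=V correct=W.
`(lane % 4) + 2*(i % 2)`[23,1]⇒5
lane 23: gr=5 (23/4), th=3 (23%4)
i=1: r=5+0=5, c=3*2+1=7
col: 5 vs 7

buggy=5 correct=7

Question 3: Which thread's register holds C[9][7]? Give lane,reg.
7,3

r:9=>grp=1,rB=1  c:7=>tig=3,lo=1
L=1*4+3=7  i=1*2+1=3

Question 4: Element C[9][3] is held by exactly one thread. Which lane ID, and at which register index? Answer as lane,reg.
r=9⇒gr=1,Rb=1  c=3⇒th=1,odd=1
L=1*4+1=5  i=1*2+1=3

5,3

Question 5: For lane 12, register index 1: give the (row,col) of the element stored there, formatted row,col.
12: gr=3,th=0
[1] (3+0,0*2+1) = (3,1)

3,1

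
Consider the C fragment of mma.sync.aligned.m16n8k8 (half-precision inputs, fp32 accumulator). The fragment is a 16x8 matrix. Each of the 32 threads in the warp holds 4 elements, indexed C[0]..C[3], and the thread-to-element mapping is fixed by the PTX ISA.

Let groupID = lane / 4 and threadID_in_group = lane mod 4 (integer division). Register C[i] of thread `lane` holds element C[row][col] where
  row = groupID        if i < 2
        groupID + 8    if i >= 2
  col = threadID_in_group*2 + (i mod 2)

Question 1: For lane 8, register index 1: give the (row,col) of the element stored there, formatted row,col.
lane 8->8/4=2, 8 mod 4=0
i=1  r:2+0->2  c:2·0+1->1

2,1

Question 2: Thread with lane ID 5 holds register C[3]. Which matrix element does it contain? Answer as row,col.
9,3

lane 5→5/4=1, 5 mod 4=1
i=3  r:1+8→9  c:2·1+1→3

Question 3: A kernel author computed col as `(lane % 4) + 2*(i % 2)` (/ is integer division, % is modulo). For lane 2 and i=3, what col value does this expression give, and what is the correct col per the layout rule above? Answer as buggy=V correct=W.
buggy=4 correct=5

`(lane % 4) + 2*(i % 2)`[2,3]->4
lane 2->2/4=0, 2 mod 4=2
i=3  r:0+8->8  c:2·2+1->5
col: 4 vs 5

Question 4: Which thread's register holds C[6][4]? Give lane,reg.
26,0

r=6→G=6,rhi=0  c=4→T=2,p=0
L=6*4+2=26  i=0*2+0=0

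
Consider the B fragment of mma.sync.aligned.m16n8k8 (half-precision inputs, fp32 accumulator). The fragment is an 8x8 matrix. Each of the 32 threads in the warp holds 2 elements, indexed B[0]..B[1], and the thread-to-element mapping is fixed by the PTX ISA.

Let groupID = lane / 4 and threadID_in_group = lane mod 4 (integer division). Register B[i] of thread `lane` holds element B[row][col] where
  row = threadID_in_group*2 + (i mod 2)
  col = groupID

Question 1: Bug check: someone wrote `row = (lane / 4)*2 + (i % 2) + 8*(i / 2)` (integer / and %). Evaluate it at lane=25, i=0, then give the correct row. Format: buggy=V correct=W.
buggy=12 correct=2

`(lane / 4)*2 + (i % 2) + 8*(i / 2)`[25,0]=>12
lane 25=>25/4=6, 25 mod 4=1
i=0  r:2·1+0=>2  c:6
row: 12 vs 2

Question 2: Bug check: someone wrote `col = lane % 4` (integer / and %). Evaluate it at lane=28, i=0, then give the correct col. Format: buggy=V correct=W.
`lane % 4`[28,0]⇒0
lane 28: gr=7 (28/4), th=0 (28%4)
i=0: r=0*2+0=0, c=gr=7
col: 0 vs 7

buggy=0 correct=7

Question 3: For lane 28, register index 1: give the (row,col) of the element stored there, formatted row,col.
28: gr=7,th=0
[1] (0*2+1,7) = (1,7)

1,7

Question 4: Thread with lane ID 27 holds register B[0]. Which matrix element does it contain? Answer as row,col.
lane 27: g=6 (27/4), t=3 (27%4)
i=0: r=3*2+0=6, c=g=6

6,6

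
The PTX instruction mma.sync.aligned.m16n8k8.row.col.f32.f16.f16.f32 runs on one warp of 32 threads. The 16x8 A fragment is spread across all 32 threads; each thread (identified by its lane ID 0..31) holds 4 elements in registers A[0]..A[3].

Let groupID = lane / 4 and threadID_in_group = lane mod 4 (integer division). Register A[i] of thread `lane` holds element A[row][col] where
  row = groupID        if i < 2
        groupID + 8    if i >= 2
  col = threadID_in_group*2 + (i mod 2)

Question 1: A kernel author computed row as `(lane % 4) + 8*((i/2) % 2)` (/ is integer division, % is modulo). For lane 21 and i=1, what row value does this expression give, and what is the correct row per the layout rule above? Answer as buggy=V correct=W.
buggy=1 correct=5

`(lane % 4) + 8*((i/2) % 2)`[21,1]→1
lane 21: G=5 (21/4), T=1 (21%4)
i=1: r=5+0=5, c=1*2+1=3
row: 1 vs 5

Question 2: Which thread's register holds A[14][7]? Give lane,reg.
r:14=>grp=6,rB=1  c:7=>tig=3,lo=1
L=6*4+3=27  i=1*2+1=3

27,3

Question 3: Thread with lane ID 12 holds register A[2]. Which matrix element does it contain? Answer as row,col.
12: grp=3,tig=0
[2] (3+8,0*2+0) = (11,0)

11,0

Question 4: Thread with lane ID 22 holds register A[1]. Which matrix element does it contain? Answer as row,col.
5,5

22: gid=5,tid=2
[1] (5+0,2*2+1) = (5,5)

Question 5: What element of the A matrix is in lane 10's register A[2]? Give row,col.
L=10->g=10>>2=2, t=10&3=2
[2]->row 2+8=10  col 2·2+0=4

10,4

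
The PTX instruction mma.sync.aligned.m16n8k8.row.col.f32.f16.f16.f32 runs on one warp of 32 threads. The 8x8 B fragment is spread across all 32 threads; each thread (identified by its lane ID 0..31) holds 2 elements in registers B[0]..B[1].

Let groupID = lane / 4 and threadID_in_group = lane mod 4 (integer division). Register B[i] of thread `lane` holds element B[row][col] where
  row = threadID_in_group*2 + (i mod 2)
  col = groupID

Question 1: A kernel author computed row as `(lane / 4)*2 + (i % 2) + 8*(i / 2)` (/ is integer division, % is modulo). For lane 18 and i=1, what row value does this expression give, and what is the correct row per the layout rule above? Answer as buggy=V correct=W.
buggy=9 correct=5

`(lane / 4)*2 + (i % 2) + 8*(i / 2)`[18,1]->9
L=18->gid=18>>2=4, tid=18&3=2
[1]->row 2·2+1=5  col gid=4
row: 9 vs 5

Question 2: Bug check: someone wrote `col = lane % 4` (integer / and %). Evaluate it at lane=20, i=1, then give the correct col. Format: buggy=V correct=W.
`lane % 4`[20,1]→0
20: G=5,T=0
[1] (0*2+1,5) = (1,5)
col: 0 vs 5

buggy=0 correct=5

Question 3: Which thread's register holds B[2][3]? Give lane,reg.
c=3→G=3  r=2→T=1,p=0
L=3*4+1=13  i=0=0

13,0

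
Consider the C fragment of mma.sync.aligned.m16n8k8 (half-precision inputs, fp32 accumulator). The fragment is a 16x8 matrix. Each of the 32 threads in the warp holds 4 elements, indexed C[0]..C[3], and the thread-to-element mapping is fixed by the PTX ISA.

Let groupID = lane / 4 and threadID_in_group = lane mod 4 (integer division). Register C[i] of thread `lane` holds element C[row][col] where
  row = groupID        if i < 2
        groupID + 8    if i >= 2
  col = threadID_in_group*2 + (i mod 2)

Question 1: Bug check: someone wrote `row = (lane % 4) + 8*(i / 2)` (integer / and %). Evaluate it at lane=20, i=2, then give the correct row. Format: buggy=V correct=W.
buggy=8 correct=13

`(lane % 4) + 8*(i / 2)`[20,2]->8
L=20->gid=20>>2=5, tid=20&3=0
[2]->row 5+8=13  col 0·2+0=0
row: 8 vs 13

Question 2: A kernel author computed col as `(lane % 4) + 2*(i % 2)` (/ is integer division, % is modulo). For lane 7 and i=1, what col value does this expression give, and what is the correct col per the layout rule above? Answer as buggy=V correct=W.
buggy=5 correct=7

`(lane % 4) + 2*(i % 2)`[7,1]->5
7: g=1,t=3
[1] (1+0,3*2+1) = (1,7)
col: 5 vs 7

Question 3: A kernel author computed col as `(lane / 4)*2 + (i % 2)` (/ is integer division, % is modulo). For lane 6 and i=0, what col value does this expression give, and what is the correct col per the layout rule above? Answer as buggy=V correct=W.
buggy=2 correct=4

`(lane / 4)*2 + (i % 2)`[6,0]⇒2
lane 6: gr=1 (6/4), th=2 (6%4)
i=0: r=1+0=1, c=2*2+0=4
col: 2 vs 4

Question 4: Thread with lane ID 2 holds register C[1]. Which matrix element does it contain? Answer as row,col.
lane 2: gr=0 (2/4), th=2 (2%4)
i=1: r=0+0=0, c=2*2+1=5

0,5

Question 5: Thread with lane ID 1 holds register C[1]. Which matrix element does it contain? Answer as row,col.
1: G=0,T=1
[1] (0+0,1*2+1) = (0,3)

0,3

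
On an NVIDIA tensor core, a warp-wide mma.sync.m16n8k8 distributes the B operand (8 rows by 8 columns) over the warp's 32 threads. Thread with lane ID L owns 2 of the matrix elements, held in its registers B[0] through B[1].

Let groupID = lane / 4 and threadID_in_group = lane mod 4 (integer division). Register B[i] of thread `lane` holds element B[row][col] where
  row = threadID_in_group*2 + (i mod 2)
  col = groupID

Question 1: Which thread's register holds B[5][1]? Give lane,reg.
c=1⇒gr=1  r=5⇒th=2,odd=1
L=1*4+2=6  i=1=1

6,1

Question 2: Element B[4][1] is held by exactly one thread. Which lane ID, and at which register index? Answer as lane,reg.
6,0

c=1→G=1  r=4→T=2,p=0
L=1*4+2=6  i=0=0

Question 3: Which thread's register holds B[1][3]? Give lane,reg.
c=3→G=3  r=1→T=0,p=1
L=3*4+0=12  i=1=1

12,1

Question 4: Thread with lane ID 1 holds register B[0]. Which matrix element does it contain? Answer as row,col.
2,0

lane 1: G=0 (1/4), T=1 (1%4)
i=0: r=1*2+0=2, c=G=0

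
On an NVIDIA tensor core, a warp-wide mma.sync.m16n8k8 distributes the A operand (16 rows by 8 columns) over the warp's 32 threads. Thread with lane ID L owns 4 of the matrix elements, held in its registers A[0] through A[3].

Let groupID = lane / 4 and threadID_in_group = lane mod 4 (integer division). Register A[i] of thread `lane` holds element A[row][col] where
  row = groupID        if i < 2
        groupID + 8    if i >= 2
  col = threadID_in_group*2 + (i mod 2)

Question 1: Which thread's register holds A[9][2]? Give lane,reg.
r=9⇒gr=1,Rb=1  c=2⇒th=1,odd=0
L=1*4+1=5  i=1*2+0=2

5,2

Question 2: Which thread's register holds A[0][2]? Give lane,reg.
r:0=>grp=0,rB=0  c:2=>tig=1,lo=0
L=0*4+1=1  i=0*2+0=0

1,0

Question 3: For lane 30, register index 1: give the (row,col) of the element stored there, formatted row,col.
7,5

30: gr=7,th=2
[1] (7+0,2*2+1) = (7,5)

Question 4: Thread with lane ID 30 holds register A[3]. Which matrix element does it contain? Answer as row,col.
15,5

lane 30->30/4=7, 30 mod 4=2
i=3  r:7+8->15  c:2·2+1->5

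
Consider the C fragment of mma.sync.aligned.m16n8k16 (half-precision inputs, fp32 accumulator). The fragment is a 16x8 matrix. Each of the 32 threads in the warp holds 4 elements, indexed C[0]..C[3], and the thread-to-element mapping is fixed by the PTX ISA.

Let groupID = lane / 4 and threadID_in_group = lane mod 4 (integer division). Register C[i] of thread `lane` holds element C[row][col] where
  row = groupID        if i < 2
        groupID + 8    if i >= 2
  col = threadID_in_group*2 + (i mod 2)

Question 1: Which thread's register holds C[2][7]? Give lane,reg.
r:2=>grp=2,rB=0  c:7=>tig=3,lo=1
L=2*4+3=11  i=0*2+1=1

11,1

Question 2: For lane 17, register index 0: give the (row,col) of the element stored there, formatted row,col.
4,2

lane 17: G=4 (17/4), T=1 (17%4)
i=0: r=4+0=4, c=1*2+0=2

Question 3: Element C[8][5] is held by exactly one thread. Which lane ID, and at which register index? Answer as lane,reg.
2,3

r=8->g=0,rb=1  c=5->t=2,b0=1
L=0*4+2=2  i=1*2+1=3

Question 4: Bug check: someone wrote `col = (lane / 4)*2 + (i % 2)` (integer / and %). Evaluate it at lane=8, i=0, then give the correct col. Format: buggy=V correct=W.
`(lane / 4)*2 + (i % 2)`[8,0]=>4
lane 8=>8/4=2, 8 mod 4=0
i=0  r:2+0=>2  c:2·0+0=>0
col: 4 vs 0

buggy=4 correct=0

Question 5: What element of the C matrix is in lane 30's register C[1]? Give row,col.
lane 30: gid=7 (30/4), tid=2 (30%4)
i=1: r=7+0=7, c=2*2+1=5

7,5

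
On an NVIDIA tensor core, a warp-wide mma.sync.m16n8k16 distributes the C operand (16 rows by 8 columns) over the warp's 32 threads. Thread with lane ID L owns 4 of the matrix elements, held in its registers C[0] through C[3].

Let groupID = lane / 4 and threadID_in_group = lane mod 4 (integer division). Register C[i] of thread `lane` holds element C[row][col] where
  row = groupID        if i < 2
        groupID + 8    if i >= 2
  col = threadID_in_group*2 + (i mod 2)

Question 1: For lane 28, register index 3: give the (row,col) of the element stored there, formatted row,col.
15,1

L=28->g=28>>2=7, t=28&3=0
[3]->row 7+8=15  col 0·2+1=1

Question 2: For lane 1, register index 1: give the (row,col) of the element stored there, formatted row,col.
lane 1⇒1/4=0, 1 mod 4=1
i=1  r:0+0⇒0  c:2·1+1⇒3

0,3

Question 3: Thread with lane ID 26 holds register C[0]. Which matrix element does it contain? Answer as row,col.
6,4

26: grp=6,tig=2
[0] (6+0,2*2+0) = (6,4)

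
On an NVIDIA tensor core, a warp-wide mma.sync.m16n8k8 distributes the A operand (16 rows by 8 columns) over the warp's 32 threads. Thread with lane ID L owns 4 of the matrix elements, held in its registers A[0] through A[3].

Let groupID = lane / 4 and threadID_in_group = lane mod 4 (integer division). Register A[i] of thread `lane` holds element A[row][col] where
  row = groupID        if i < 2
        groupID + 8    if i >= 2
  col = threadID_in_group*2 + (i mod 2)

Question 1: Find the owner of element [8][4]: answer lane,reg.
r: 8->gid=0,r8=1  c: 4->tid=2,i&1=0
L=0*4+2=2  i=1*2+0=2

2,2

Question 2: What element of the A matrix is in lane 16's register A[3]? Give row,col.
L=16->gid=16>>2=4, tid=16&3=0
[3]->row 4+8=12  col 0·2+1=1

12,1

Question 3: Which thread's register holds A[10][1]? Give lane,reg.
8,3

r=10->g=2,rb=1  c=1->t=0,b0=1
L=2*4+0=8  i=1*2+1=3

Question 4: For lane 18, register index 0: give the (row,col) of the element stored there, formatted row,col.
18: gr=4,th=2
[0] (4+0,2*2+0) = (4,4)

4,4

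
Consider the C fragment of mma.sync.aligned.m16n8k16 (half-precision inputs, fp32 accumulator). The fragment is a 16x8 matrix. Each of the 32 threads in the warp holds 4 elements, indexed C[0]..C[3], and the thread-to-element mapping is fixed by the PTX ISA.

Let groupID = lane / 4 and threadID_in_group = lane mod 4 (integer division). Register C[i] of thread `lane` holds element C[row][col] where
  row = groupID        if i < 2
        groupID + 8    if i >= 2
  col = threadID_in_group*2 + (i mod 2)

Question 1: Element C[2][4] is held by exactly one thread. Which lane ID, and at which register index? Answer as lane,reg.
r=2->g=2,rb=0  c=4->t=2,b0=0
L=2*4+2=10  i=0*2+0=0

10,0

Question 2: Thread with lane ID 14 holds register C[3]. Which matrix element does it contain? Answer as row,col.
14: G=3,T=2
[3] (3+8,2*2+1) = (11,5)

11,5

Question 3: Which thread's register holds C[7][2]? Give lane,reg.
r: 7->gid=7,r8=0  c: 2->tid=1,i&1=0
L=7*4+1=29  i=0*2+0=0

29,0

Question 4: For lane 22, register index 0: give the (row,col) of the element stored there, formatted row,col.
5,4

22: grp=5,tig=2
[0] (5+0,2*2+0) = (5,4)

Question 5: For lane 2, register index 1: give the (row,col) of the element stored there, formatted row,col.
L=2=>grp=2>>2=0, tig=2&3=2
[1]=>row 0+0=0  col 2·2+1=5

0,5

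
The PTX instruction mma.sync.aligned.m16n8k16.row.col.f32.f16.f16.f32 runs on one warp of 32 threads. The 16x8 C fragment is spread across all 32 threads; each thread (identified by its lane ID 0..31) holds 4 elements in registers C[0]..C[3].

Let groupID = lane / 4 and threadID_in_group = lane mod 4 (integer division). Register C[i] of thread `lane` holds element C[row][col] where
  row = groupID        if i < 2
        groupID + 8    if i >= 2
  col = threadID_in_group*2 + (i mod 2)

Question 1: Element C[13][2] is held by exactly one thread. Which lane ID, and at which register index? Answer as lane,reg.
r:13=>grp=5,rB=1  c:2=>tig=1,lo=0
L=5*4+1=21  i=1*2+0=2

21,2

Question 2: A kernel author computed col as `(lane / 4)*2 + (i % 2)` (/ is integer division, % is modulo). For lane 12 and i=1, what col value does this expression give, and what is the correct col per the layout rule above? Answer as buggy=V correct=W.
buggy=7 correct=1

`(lane / 4)*2 + (i % 2)`[12,1]⇒7
12: gr=3,th=0
[1] (3+0,0*2+1) = (3,1)
col: 7 vs 1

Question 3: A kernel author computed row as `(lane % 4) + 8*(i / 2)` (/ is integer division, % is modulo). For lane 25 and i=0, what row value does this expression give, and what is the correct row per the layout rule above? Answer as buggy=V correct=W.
buggy=1 correct=6

`(lane % 4) + 8*(i / 2)`[25,0]⇒1
25: gr=6,th=1
[0] (6+0,1*2+0) = (6,2)
row: 1 vs 6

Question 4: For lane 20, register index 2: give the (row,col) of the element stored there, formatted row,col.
lane 20->20/4=5, 20 mod 4=0
i=2  r:5+8->13  c:2·0+0->0

13,0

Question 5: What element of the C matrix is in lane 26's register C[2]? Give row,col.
26: grp=6,tig=2
[2] (6+8,2*2+0) = (14,4)

14,4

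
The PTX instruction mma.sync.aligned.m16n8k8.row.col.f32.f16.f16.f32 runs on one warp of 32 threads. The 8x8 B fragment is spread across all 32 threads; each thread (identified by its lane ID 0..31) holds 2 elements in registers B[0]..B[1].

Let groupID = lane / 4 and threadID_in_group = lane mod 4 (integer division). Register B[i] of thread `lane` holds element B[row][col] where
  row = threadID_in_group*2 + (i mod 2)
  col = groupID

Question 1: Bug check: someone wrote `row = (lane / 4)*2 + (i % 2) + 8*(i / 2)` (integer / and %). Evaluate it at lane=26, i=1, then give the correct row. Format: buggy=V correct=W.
`(lane / 4)*2 + (i % 2) + 8*(i / 2)`[26,1]=>13
lane 26=>26/4=6, 26 mod 4=2
i=1  r:2·2+1=>5  c:6
row: 13 vs 5

buggy=13 correct=5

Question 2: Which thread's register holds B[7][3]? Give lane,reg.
15,1

c=3⇒gr=3  r=7⇒th=3,odd=1
L=3*4+3=15  i=1=1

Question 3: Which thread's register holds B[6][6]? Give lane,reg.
c: 6->gid=6  r: 6->tid=3,i&1=0
L=6*4+3=27  i=0=0

27,0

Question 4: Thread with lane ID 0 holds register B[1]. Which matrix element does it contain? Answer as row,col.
0: gid=0,tid=0
[1] (0*2+1,0) = (1,0)

1,0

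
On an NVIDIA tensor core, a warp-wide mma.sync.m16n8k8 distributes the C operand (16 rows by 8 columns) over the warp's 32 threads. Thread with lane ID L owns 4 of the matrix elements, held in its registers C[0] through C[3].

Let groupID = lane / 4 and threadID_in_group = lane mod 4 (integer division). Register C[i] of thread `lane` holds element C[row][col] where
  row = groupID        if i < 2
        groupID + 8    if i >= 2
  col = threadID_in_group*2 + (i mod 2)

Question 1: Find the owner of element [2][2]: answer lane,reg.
r=2⇒gr=2,Rb=0  c=2⇒th=1,odd=0
L=2*4+1=9  i=0*2+0=0

9,0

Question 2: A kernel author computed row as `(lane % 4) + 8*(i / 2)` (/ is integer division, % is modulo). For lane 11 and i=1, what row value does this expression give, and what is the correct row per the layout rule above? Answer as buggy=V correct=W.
`(lane % 4) + 8*(i / 2)`[11,1]⇒3
11: gr=2,th=3
[1] (2+0,3*2+1) = (2,7)
row: 3 vs 2

buggy=3 correct=2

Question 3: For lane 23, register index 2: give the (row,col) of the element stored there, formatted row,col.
lane 23->23/4=5, 23 mod 4=3
i=2  r:5+8->13  c:2·3+0->6

13,6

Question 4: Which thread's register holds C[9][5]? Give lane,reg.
6,3

r:9=>grp=1,rB=1  c:5=>tig=2,lo=1
L=1*4+2=6  i=1*2+1=3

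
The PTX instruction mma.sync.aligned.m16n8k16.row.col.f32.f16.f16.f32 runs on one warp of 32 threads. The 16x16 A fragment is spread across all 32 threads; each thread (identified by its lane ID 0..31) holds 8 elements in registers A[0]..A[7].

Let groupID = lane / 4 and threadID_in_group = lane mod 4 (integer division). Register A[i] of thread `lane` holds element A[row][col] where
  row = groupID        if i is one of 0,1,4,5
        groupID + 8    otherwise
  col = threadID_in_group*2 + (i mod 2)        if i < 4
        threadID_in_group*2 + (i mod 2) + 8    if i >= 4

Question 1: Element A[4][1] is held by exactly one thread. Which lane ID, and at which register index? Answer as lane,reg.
r=4⇒gr=4,Rb=0  c=1⇒Cb=0,th=0,odd=1
L=4*4+0=16  i=0*4+0*2+1=1

16,1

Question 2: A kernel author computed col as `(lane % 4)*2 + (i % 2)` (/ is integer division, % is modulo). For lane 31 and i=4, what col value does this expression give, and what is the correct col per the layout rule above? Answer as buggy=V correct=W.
buggy=6 correct=14

`(lane % 4)*2 + (i % 2)`[31,4]->6
31: g=7,t=3
[4] (7+0,3*2+0+8) = (7,14)
col: 6 vs 14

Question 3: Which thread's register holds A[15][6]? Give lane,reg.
31,2

r=15⇒gr=7,Rb=1  c=6⇒Cb=0,th=3,odd=0
L=7*4+3=31  i=0*4+1*2+0=2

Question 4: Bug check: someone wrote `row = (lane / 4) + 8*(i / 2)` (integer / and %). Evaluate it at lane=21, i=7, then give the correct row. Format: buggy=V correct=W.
`(lane / 4) + 8*(i / 2)`[21,7]=>29
lane 21=>21/4=5, 21 mod 4=1
i=7  r:5+8=>13  c:2·1+1+8=>11
row: 29 vs 13

buggy=29 correct=13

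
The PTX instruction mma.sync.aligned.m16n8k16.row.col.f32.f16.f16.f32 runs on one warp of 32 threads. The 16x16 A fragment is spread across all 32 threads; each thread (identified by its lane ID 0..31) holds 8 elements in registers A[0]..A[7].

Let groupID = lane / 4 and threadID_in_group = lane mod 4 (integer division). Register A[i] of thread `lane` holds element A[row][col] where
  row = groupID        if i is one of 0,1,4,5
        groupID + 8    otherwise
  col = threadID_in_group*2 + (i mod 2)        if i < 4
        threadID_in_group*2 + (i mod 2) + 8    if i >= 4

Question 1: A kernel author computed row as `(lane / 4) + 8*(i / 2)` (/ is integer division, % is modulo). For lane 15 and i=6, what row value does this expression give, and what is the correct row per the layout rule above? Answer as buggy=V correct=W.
buggy=27 correct=11

`(lane / 4) + 8*(i / 2)`[15,6]⇒27
lane 15⇒15/4=3, 15 mod 4=3
i=6  r:3+8⇒11  c:2·3+0+8⇒14
row: 27 vs 11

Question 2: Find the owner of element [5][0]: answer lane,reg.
20,0

r=5->g=5,rb=0  c=0->cb=0,t=0,b0=0
L=5*4+0=20  i=0*4+0*2+0=0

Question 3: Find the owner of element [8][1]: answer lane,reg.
r=8→G=0,rhi=1  c=1→chi=0,T=0,p=1
L=0*4+0=0  i=0*4+1*2+1=3

0,3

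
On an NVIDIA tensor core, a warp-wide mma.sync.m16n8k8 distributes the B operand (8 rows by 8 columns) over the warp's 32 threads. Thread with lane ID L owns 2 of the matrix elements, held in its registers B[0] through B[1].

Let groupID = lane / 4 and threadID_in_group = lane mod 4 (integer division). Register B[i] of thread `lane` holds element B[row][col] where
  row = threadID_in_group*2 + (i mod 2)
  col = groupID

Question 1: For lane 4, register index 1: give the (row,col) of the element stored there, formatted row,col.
lane 4->4/4=1, 4 mod 4=0
i=1  r:2·0+1->1  c:1

1,1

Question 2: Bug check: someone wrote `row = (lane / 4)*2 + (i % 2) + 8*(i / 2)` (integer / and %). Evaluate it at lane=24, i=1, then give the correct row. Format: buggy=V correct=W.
buggy=13 correct=1

`(lane / 4)*2 + (i % 2) + 8*(i / 2)`[24,1]→13
24: G=6,T=0
[1] (0*2+1,6) = (1,6)
row: 13 vs 1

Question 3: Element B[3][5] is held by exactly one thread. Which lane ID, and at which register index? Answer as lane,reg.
21,1

c: 5->gid=5  r: 3->tid=1,i&1=1
L=5*4+1=21  i=1=1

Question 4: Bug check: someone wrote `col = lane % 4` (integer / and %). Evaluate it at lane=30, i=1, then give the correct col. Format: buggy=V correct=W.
`lane % 4`[30,1]→2
30: G=7,T=2
[1] (2*2+1,7) = (5,7)
col: 2 vs 7

buggy=2 correct=7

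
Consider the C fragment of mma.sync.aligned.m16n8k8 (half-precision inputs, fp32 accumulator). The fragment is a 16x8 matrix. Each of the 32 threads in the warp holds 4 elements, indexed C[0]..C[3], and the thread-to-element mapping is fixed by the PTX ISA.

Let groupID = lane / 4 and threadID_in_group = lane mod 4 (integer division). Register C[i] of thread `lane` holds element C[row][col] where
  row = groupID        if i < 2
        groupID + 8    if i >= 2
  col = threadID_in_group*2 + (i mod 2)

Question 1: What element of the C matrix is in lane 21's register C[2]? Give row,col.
13,2

lane 21⇒21/4=5, 21 mod 4=1
i=2  r:5+8⇒13  c:2·1+0⇒2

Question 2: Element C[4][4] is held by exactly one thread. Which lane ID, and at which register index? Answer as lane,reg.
r=4⇒gr=4,Rb=0  c=4⇒th=2,odd=0
L=4*4+2=18  i=0*2+0=0

18,0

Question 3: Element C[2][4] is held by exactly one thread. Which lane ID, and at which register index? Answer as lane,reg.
10,0

r: 2->gid=2,r8=0  c: 4->tid=2,i&1=0
L=2*4+2=10  i=0*2+0=0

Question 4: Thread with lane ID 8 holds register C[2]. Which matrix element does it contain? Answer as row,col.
10,0

lane 8: gr=2 (8/4), th=0 (8%4)
i=2: r=2+8=10, c=0*2+0=0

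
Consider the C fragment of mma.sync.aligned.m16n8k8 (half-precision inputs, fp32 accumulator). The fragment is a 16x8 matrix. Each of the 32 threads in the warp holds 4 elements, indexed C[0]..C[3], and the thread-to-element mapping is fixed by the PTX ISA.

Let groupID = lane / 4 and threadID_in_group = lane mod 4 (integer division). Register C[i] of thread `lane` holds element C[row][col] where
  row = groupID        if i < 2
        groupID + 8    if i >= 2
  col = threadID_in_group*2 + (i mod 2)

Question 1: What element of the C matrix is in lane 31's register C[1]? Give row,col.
lane 31->31/4=7, 31 mod 4=3
i=1  r:7+0->7  c:2·3+1->7

7,7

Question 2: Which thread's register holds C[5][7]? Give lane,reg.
r=5->g=5,rb=0  c=7->t=3,b0=1
L=5*4+3=23  i=0*2+1=1

23,1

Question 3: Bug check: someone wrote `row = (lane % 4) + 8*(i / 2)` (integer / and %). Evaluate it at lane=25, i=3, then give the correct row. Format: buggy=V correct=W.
`(lane % 4) + 8*(i / 2)`[25,3]->9
lane 25->25/4=6, 25 mod 4=1
i=3  r:6+8->14  c:2·1+1->3
row: 9 vs 14

buggy=9 correct=14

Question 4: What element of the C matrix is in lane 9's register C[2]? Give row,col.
lane 9⇒9/4=2, 9 mod 4=1
i=2  r:2+8⇒10  c:2·1+0⇒2

10,2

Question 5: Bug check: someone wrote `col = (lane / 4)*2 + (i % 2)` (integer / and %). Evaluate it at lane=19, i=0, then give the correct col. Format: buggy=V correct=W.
`(lane / 4)*2 + (i % 2)`[19,0]->8
19: gid=4,tid=3
[0] (4+0,3*2+0) = (4,6)
col: 8 vs 6

buggy=8 correct=6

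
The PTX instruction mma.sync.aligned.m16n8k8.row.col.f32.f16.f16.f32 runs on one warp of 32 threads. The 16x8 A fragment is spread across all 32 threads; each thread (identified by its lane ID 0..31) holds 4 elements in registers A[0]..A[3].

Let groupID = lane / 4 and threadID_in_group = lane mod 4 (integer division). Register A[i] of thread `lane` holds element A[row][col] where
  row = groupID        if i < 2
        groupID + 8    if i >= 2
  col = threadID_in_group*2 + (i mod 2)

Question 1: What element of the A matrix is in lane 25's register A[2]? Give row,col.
14,2

25: gr=6,th=1
[2] (6+8,1*2+0) = (14,2)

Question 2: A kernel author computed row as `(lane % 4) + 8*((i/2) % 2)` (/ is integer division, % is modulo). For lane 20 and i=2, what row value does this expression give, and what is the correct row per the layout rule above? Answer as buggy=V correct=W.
buggy=8 correct=13

`(lane % 4) + 8*((i/2) % 2)`[20,2]=>8
20: grp=5,tig=0
[2] (5+8,0*2+0) = (13,0)
row: 8 vs 13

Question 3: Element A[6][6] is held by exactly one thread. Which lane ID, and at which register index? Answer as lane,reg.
27,0

r=6->g=6,rb=0  c=6->t=3,b0=0
L=6*4+3=27  i=0*2+0=0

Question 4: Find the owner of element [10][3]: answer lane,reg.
9,3

r:10=>grp=2,rB=1  c:3=>tig=1,lo=1
L=2*4+1=9  i=1*2+1=3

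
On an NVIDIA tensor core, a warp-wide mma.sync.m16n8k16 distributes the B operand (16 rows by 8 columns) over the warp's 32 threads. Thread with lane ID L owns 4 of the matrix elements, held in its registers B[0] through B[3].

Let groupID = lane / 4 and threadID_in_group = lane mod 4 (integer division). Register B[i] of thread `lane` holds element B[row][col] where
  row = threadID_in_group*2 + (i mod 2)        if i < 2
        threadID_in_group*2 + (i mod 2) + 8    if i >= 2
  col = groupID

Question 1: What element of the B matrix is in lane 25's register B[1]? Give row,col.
L=25->gid=25>>2=6, tid=25&3=1
[1]->row 1·2+1+0=3  col gid=6

3,6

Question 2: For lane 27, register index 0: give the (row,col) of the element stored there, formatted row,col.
L=27->gid=27>>2=6, tid=27&3=3
[0]->row 3·2+0+0=6  col gid=6

6,6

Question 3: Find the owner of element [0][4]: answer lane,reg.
c=4⇒gr=4  r=0⇒Rb=0,th=0,odd=0
L=4*4+0=16  i=0*2+0=0

16,0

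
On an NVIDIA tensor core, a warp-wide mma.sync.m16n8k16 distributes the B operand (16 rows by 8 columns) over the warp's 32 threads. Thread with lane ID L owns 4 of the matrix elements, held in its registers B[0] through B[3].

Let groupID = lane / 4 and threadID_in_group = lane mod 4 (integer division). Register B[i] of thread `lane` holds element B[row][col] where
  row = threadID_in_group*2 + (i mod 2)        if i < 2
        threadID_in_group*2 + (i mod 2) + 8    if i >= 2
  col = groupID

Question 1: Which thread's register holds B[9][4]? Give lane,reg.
16,3

c: 4->gid=4  r: 9->r8=1,tid=0,i&1=1
L=4*4+0=16  i=1*2+1=3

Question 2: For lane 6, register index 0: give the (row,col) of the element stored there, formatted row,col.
L=6->gid=6>>2=1, tid=6&3=2
[0]->row 2·2+0+0=4  col gid=1

4,1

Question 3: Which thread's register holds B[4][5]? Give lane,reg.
c: 5->gid=5  r: 4->r8=0,tid=2,i&1=0
L=5*4+2=22  i=0*2+0=0

22,0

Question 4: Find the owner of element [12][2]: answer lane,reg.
10,2

c=2⇒gr=2  r=12⇒Rb=1,th=2,odd=0
L=2*4+2=10  i=1*2+0=2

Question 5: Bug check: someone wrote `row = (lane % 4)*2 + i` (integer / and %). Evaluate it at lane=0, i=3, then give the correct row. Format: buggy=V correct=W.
buggy=3 correct=9

`(lane % 4)*2 + i`[0,3]⇒3
L=0⇒gr=0>>2=0, th=0&3=0
[3]⇒row 0·2+1+8=9  col gr=0
row: 3 vs 9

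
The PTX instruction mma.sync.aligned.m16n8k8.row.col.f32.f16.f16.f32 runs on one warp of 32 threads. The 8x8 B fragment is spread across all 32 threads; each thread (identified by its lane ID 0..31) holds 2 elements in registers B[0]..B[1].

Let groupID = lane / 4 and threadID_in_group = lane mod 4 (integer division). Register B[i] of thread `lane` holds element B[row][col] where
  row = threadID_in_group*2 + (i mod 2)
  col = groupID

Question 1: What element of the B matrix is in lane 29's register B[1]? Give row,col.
3,7

lane 29->29/4=7, 29 mod 4=1
i=1  r:2·1+1->3  c:7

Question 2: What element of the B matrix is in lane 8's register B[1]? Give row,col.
8: gid=2,tid=0
[1] (0*2+1,2) = (1,2)

1,2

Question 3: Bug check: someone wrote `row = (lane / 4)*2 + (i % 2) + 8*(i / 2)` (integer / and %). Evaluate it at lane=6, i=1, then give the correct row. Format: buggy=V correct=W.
buggy=3 correct=5

`(lane / 4)*2 + (i % 2) + 8*(i / 2)`[6,1]=>3
L=6=>grp=6>>2=1, tig=6&3=2
[1]=>row 2·2+1=5  col grp=1
row: 3 vs 5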